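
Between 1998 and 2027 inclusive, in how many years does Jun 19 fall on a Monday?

Day of week of June 19 in each year:
1998: Fri, 1999: Sat, 2000: Mon ✓, 2001: Tue, 2002: Wed, 2003: Thu, 2004: Sat, 2005: Sun, 2006: Mon ✓, 2007: Tue, 2008: Thu, 2009: Fri, 2010: Sat, 2011: Sun, 2012: Tue, 2013: Wed, 2014: Thu, 2015: Fri, 2016: Sun, 2017: Mon ✓, 2018: Tue, 2019: Wed, 2020: Fri, 2021: Sat, 2022: Sun, 2023: Mon ✓, 2024: Wed, 2025: Thu, 2026: Fri, 2027: Sat
Mondays: 2000, 2006, 2017, 2023.

4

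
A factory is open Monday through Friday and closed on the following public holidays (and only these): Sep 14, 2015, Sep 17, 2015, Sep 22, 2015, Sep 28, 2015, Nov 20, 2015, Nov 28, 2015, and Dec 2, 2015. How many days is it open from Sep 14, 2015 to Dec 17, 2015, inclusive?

63

Sep 14, 2015 is a Monday.
The range spans 95 days (inclusive of both endpoints).
95 = 7 × 13 + 4, so there are 13 full weeks plus 4 extra days.
Each full week contributes 5 weekdays (Mon–Fri): 13 × 5 = 65.
The 4 extra days are Mon, Tue, Wed, Thu — 4 of them qualify.
Total: 65 + 4 = 69.
Holidays: Sep 14, 2015 (Mon); Sep 17, 2015 (Thu); Sep 22, 2015 (Tue); Sep 28, 2015 (Mon); Nov 20, 2015 (Fri); Nov 28, 2015 (Sat); Dec 2, 2015 (Wed).
6 of the 7 holidays fall on weekdays; the rest are weekends and were already excluded.
Business days: 69 − 6 = 63.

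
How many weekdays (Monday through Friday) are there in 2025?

261

1 January 2025 is a Wednesday.
That's 365 days from start to end, counting both.
365 = 7 × 52 + 1, so there are 52 full weeks plus 1 extra day.
Each full week contributes 5 weekdays (Mon–Fri): 52 × 5 = 260.
The 1 extra day is Wed — 1 of them qualifies.
Total: 260 + 1 = 261.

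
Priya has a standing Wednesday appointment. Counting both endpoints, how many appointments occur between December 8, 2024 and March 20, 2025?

December 8, 2024 is a Sunday.
The range spans 103 days (inclusive of both endpoints).
103 = 7 × 14 + 5, so there are 14 full weeks plus 5 extra days.
Each full week contributes one Wednesday: 14 so far.
The 5 extra days are Sun, Mon, Tue, Wed, Thu — 1 of them qualifies.
Total: 14 + 1 = 15.

15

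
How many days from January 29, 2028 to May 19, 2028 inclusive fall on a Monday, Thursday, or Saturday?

January 29, 2028 is a Saturday.
The range spans 112 days (inclusive of both endpoints).
112 = 7 × 16, so the span is exactly 16 full weeks.
Each full week contributes 3 days from the set (Mon, Thu, Sat): 16 × 3 = 48.
Total: 48.

48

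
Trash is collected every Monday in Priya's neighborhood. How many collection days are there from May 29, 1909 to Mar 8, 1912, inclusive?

May 29, 1909 is a Saturday.
From May 29, 1909 to Mar 8, 1912 is 1015 days inclusive.
1015 = 7 × 145, so the span is exactly 145 full weeks.
Each full week contributes one Monday: 145 so far.
Total: 145.

145 Mondays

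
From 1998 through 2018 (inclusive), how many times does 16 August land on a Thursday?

Day of week of August 16 in each year:
1998: Sun, 1999: Mon, 2000: Wed, 2001: Thu ✓, 2002: Fri, 2003: Sat, 2004: Mon, 2005: Tue, 2006: Wed, 2007: Thu ✓, 2008: Sat, 2009: Sun, 2010: Mon, 2011: Tue, 2012: Thu ✓, 2013: Fri, 2014: Sat, 2015: Sun, 2016: Tue, 2017: Wed, 2018: Thu ✓
Thursdays: 2001, 2007, 2012, 2018.

4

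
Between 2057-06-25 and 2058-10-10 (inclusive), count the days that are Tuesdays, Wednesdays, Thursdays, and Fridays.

2057-06-25 is a Monday.
The range spans 473 days (inclusive of both endpoints).
473 = 7 × 67 + 4, so there are 67 full weeks plus 4 extra days.
Each full week contributes 4 days from the set (Tue, Wed, Thu, Fri): 67 × 4 = 268.
The 4 extra days are Monday, Tuesday, Wednesday, Thursday — 3 of them qualify.
Total: 268 + 3 = 271.

271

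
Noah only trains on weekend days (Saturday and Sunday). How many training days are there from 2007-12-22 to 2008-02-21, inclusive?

2007-12-22 is a Saturday.
The range spans 62 days (inclusive of both endpoints).
62 = 7 × 8 + 6, so there are 8 full weeks plus 6 extra days.
Each full week contributes 2 weekend days (Sat, Sun): 8 × 2 = 16.
The 6 extra days are Sat, Sun, Mon, Tue, Wed, Thu — 2 of them qualify.
Total: 16 + 2 = 18.

18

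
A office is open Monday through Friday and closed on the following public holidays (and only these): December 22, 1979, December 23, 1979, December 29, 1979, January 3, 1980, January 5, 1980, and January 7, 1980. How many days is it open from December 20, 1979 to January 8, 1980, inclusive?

12 working days

December 20, 1979 is a Thursday.
The range spans 20 days (inclusive of both endpoints).
20 = 7 × 2 + 6, so there are 2 full weeks plus 6 extra days.
Each full week contributes 5 weekdays (Mon–Fri): 2 × 5 = 10.
The 6 extra days are Thu, Fri, Sat, Sun, Mon, Tue — 4 of them qualify.
Total: 10 + 4 = 14.
Holidays: December 22, 1979 (Sat); December 23, 1979 (Sun); December 29, 1979 (Sat); January 3, 1980 (Thu); January 5, 1980 (Sat); January 7, 1980 (Mon).
2 of the 6 holidays fall on weekdays; the rest are weekends and were already excluded.
Business days: 14 − 2 = 12.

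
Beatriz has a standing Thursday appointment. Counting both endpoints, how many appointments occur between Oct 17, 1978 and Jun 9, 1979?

Oct 17, 1978 is a Tuesday.
That's 236 days from start to end, counting both.
236 = 7 × 33 + 5, so there are 33 full weeks plus 5 extra days.
Each full week contributes one Thursday: 33 so far.
The 5 extra days are Tue, Wed, Thu, Fri, Sat — 1 of them qualifies.
Total: 33 + 1 = 34.

34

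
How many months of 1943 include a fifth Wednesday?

4

A month has five Wednesdays exactly when Wednesday falls within its first (length − 28) days.
Jan: 31 days, starts Fri → 5 of Fri, Sat, Sun
Feb: 28 days, starts Mon → 5 of (none)
Mar: 31 days, starts Mon → 5 of Mon, Tue, Wed ✓
Apr: 30 days, starts Thu → 5 of Thu, Fri
May: 31 days, starts Sat → 5 of Sat, Sun, Mon
Jun: 30 days, starts Tue → 5 of Tue, Wed ✓
Jul: 31 days, starts Thu → 5 of Thu, Fri, Sat
Aug: 31 days, starts Sun → 5 of Sun, Mon, Tue
Sep: 30 days, starts Wed → 5 of Wed, Thu ✓
Oct: 31 days, starts Fri → 5 of Fri, Sat, Sun
Nov: 30 days, starts Mon → 5 of Mon, Tue
Dec: 31 days, starts Wed → 5 of Wed, Thu, Fri ✓
Months with five Wednesdays: Mar, Jun, Sep, Dec.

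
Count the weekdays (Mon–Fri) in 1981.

261

January 1, 1981 is a Thursday.
That's 365 days from start to end, counting both.
365 = 7 × 52 + 1, so there are 52 full weeks plus 1 extra day.
Each full week contributes 5 weekdays (Mon–Fri): 52 × 5 = 260.
The 1 extra day is Thursday — 1 of them qualifies.
Total: 260 + 1 = 261.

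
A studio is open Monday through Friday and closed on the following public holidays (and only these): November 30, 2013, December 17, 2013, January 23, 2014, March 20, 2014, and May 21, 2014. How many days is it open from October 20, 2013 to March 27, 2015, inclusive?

October 20, 2013 is a Sunday.
The range spans 524 days (inclusive of both endpoints).
524 = 7 × 74 + 6, so there are 74 full weeks plus 6 extra days.
Each full week contributes 5 weekdays (Mon–Fri): 74 × 5 = 370.
The 6 extra days are Sunday, Monday, Tuesday, Wednesday, Thursday, Friday — 5 of them qualify.
Total: 370 + 5 = 375.
Holidays: November 30, 2013 (Sat); December 17, 2013 (Tue); January 23, 2014 (Thu); March 20, 2014 (Thu); May 21, 2014 (Wed).
4 of the 5 holidays fall on weekdays; the rest are weekends and were already excluded.
Business days: 375 − 4 = 371.

371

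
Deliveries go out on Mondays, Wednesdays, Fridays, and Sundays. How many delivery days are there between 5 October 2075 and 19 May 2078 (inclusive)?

5 October 2075 is a Saturday.
That's 958 days from start to end, counting both.
958 = 7 × 136 + 6, so there are 136 full weeks plus 6 extra days.
Each full week contributes 4 days from the set (Mon, Wed, Fri, Sun): 136 × 4 = 544.
The 6 extra days are Saturday, Sunday, Monday, Tuesday, Wednesday, Thursday — 3 of them qualify.
Total: 544 + 3 = 547.

547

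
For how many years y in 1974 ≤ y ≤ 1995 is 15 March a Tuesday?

Day of week of March 15 in each year:
1974: Fri, 1975: Sat, 1976: Mon, 1977: Tue ✓, 1978: Wed, 1979: Thu, 1980: Sat, 1981: Sun, 1982: Mon, 1983: Tue ✓, 1984: Thu, 1985: Fri, 1986: Sat, 1987: Sun, 1988: Tue ✓, 1989: Wed, 1990: Thu, 1991: Fri, 1992: Sun, 1993: Mon, 1994: Tue ✓, 1995: Wed
Tuesdays: 1977, 1983, 1988, 1994.

4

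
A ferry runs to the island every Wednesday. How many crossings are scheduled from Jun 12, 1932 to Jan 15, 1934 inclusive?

83

Jun 12, 1932 is a Sunday.
That's 583 days from start to end, counting both.
583 = 7 × 83 + 2, so there are 83 full weeks plus 2 extra days.
Each full week contributes one Wednesday: 83 so far.
The 2 extra days are Sun, Mon — none qualify.
Total: 83 + 0 = 83.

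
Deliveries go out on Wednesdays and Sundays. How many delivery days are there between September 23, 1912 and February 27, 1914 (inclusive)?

149

September 23, 1912 is a Monday.
From September 23, 1912 to February 27, 1914 is 523 days inclusive.
523 = 7 × 74 + 5, so there are 74 full weeks plus 5 extra days.
Each full week contributes 2 days from the set (Wed, Sun): 74 × 2 = 148.
The 5 extra days are Monday, Tuesday, Wednesday, Thursday, Friday — 1 of them qualifies.
Total: 148 + 1 = 149.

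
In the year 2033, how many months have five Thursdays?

A month has five Thursdays exactly when Thursday falls within its first (length − 28) days.
Jan: 31 days, starts Sat → 5 of Sat, Sun, Mon
Feb: 28 days, starts Tue → 5 of (none)
Mar: 31 days, starts Tue → 5 of Tue, Wed, Thu ✓
Apr: 30 days, starts Fri → 5 of Fri, Sat
May: 31 days, starts Sun → 5 of Sun, Mon, Tue
Jun: 30 days, starts Wed → 5 of Wed, Thu ✓
Jul: 31 days, starts Fri → 5 of Fri, Sat, Sun
Aug: 31 days, starts Mon → 5 of Mon, Tue, Wed
Sep: 30 days, starts Thu → 5 of Thu, Fri ✓
Oct: 31 days, starts Sat → 5 of Sat, Sun, Mon
Nov: 30 days, starts Tue → 5 of Tue, Wed
Dec: 31 days, starts Thu → 5 of Thu, Fri, Sat ✓
Months with five Thursdays: Mar, Jun, Sep, Dec.

4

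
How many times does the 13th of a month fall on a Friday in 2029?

2

The 13th falls on a Friday when the month's 13th has weekday Fri.
Jan 13 is Sat; Feb 13 is Tue; Mar 13 is Tue; Apr 13 is Fri ✓; May 13 is Sun; Jun 13 is Wed; Jul 13 is Fri ✓; Aug 13 is Mon; Sep 13 is Thu; Oct 13 is Sat; Nov 13 is Tue; Dec 13 is Thu.
Friday the 13ths: Apr, Jul.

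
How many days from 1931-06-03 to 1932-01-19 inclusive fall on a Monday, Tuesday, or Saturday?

99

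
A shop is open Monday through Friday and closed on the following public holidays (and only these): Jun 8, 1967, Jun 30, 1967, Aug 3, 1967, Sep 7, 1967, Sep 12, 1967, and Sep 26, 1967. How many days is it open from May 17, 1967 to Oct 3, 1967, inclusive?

94

May 17, 1967 is a Wednesday.
That's 140 days from start to end, counting both.
140 = 7 × 20, so the span is exactly 20 full weeks.
Each full week contributes 5 weekdays (Mon–Fri): 20 × 5 = 100.
Total: 100.
Holidays: Jun 8, 1967 (Thu); Jun 30, 1967 (Fri); Aug 3, 1967 (Thu); Sep 7, 1967 (Thu); Sep 12, 1967 (Tue); Sep 26, 1967 (Tue).
All 6 holidays fall on weekdays, so subtract 6.
Business days: 100 − 6 = 94.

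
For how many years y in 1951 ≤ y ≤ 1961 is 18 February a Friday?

Day of week of February 18 in each year:
1951: Sun, 1952: Mon, 1953: Wed, 1954: Thu, 1955: Fri ✓, 1956: Sat, 1957: Mon, 1958: Tue, 1959: Wed, 1960: Thu, 1961: Sat
Fridays: 1955.

1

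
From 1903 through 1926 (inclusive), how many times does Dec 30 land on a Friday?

3

Day of week of December 30 in each year:
1903: Wed, 1904: Fri ✓, 1905: Sat, 1906: Sun, 1907: Mon, 1908: Wed, 1909: Thu, 1910: Fri ✓, 1911: Sat, 1912: Mon, 1913: Tue, 1914: Wed, 1915: Thu, 1916: Sat, 1917: Sun, 1918: Mon, 1919: Tue, 1920: Thu, 1921: Fri ✓, 1922: Sat, 1923: Sun, 1924: Tue, 1925: Wed, 1926: Thu
Fridays: 1904, 1910, 1921.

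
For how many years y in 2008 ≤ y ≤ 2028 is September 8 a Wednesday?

Day of week of September 8 in each year:
2008: Mon, 2009: Tue, 2010: Wed ✓, 2011: Thu, 2012: Sat, 2013: Sun, 2014: Mon, 2015: Tue, 2016: Thu, 2017: Fri, 2018: Sat, 2019: Sun, 2020: Tue, 2021: Wed ✓, 2022: Thu, 2023: Fri, 2024: Sun, 2025: Mon, 2026: Tue, 2027: Wed ✓, 2028: Fri
Wednesdays: 2010, 2021, 2027.

3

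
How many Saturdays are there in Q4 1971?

1971-10-01 is a Friday.
That's 92 days from start to end, counting both.
92 = 7 × 13 + 1, so there are 13 full weeks plus 1 extra day.
Each full week contributes one Saturday: 13 so far.
The 1 extra day is Friday — none qualify.
Total: 13 + 0 = 13.

13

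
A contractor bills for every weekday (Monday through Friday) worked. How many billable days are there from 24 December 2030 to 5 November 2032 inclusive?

24 December 2030 is a Tuesday.
That's 683 days from start to end, counting both.
683 = 7 × 97 + 4, so there are 97 full weeks plus 4 extra days.
Each full week contributes 5 weekdays (Mon–Fri): 97 × 5 = 485.
The 4 extra days are Tue, Wed, Thu, Fri — 4 of them qualify.
Total: 485 + 4 = 489.

489 weekdays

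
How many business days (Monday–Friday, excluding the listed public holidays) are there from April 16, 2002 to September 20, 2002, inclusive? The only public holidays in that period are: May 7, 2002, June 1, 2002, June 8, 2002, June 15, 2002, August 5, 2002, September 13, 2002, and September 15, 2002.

April 16, 2002 is a Tuesday.
From April 16, 2002 to September 20, 2002 is 158 days inclusive.
158 = 7 × 22 + 4, so there are 22 full weeks plus 4 extra days.
Each full week contributes 5 weekdays (Mon–Fri): 22 × 5 = 110.
The 4 extra days are Tuesday, Wednesday, Thursday, Friday — 4 of them qualify.
Total: 110 + 4 = 114.
Holidays: May 7, 2002 (Tue); June 1, 2002 (Sat); June 8, 2002 (Sat); June 15, 2002 (Sat); August 5, 2002 (Mon); September 13, 2002 (Fri); September 15, 2002 (Sun).
3 of the 7 holidays fall on weekdays; the rest are weekends and were already excluded.
Business days: 114 − 3 = 111.

111 business days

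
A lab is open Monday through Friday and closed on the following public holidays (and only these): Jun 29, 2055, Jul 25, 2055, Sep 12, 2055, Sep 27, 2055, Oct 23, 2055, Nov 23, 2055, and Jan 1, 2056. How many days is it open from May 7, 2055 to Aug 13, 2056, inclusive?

May 7, 2055 is a Friday.
The range spans 465 days (inclusive of both endpoints).
465 = 7 × 66 + 3, so there are 66 full weeks plus 3 extra days.
Each full week contributes 5 weekdays (Mon–Fri): 66 × 5 = 330.
The 3 extra days are Friday, Saturday, Sunday — 1 of them qualifies.
Total: 330 + 1 = 331.
Holidays: Jun 29, 2055 (Tue); Jul 25, 2055 (Sun); Sep 12, 2055 (Sun); Sep 27, 2055 (Mon); Oct 23, 2055 (Sat); Nov 23, 2055 (Tue); Jan 1, 2056 (Sat).
3 of the 7 holidays fall on weekdays; the rest are weekends and were already excluded.
Business days: 331 − 3 = 328.

328 working days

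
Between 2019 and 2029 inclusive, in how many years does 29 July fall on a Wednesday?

Day of week of July 29 in each year:
2019: Mon, 2020: Wed ✓, 2021: Thu, 2022: Fri, 2023: Sat, 2024: Mon, 2025: Tue, 2026: Wed ✓, 2027: Thu, 2028: Sat, 2029: Sun
Wednesdays: 2020, 2026.

2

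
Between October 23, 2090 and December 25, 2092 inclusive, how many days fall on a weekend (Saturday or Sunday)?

October 23, 2090 is a Monday.
The range spans 795 days (inclusive of both endpoints).
795 = 7 × 113 + 4, so there are 113 full weeks plus 4 extra days.
Each full week contributes 2 weekend days (Sat, Sun): 113 × 2 = 226.
The 4 extra days are Monday, Tuesday, Wednesday, Thursday — none qualify.
Total: 226 + 0 = 226.

226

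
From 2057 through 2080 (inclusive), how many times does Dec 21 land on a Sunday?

3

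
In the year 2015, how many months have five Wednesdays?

A month has five Wednesdays exactly when Wednesday falls within its first (length − 28) days.
Jan: 31 days, starts Thu → 5 of Thu, Fri, Sat
Feb: 28 days, starts Sun → 5 of (none)
Mar: 31 days, starts Sun → 5 of Sun, Mon, Tue
Apr: 30 days, starts Wed → 5 of Wed, Thu ✓
May: 31 days, starts Fri → 5 of Fri, Sat, Sun
Jun: 30 days, starts Mon → 5 of Mon, Tue
Jul: 31 days, starts Wed → 5 of Wed, Thu, Fri ✓
Aug: 31 days, starts Sat → 5 of Sat, Sun, Mon
Sep: 30 days, starts Tue → 5 of Tue, Wed ✓
Oct: 31 days, starts Thu → 5 of Thu, Fri, Sat
Nov: 30 days, starts Sun → 5 of Sun, Mon
Dec: 31 days, starts Tue → 5 of Tue, Wed, Thu ✓
Months with five Wednesdays: Apr, Jul, Sep, Dec.

4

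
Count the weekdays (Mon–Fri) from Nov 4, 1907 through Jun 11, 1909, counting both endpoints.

420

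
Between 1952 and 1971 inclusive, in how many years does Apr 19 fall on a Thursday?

2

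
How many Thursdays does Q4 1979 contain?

13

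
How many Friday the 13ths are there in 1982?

The 13th falls on a Friday when the month's 13th has weekday Fri.
Jan 13 is Wed; Feb 13 is Sat; Mar 13 is Sat; Apr 13 is Tue; May 13 is Thu; Jun 13 is Sun; Jul 13 is Tue; Aug 13 is Fri ✓; Sep 13 is Mon; Oct 13 is Wed; Nov 13 is Sat; Dec 13 is Mon.
Friday the 13ths: Aug.

1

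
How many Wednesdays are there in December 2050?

4

December 1, 2050 is a Thursday.
That's 31 days from start to end, counting both.
31 = 7 × 4 + 3, so there are 4 full weeks plus 3 extra days.
Each full week contributes one Wednesday: 4 so far.
The 3 extra days are Thu, Fri, Sat — none qualify.
Total: 4 + 0 = 4.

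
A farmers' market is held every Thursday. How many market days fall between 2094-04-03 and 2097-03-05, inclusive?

152

2094-04-03 is a Saturday.
That's 1068 days from start to end, counting both.
1068 = 7 × 152 + 4, so there are 152 full weeks plus 4 extra days.
Each full week contributes one Thursday: 152 so far.
The 4 extra days are Saturday, Sunday, Monday, Tuesday — none qualify.
Total: 152 + 0 = 152.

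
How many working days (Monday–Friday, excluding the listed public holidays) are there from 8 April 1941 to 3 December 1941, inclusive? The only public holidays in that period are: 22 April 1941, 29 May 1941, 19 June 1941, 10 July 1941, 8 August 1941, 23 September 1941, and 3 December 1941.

165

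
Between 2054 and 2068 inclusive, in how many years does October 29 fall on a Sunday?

2

Day of week of October 29 in each year:
2054: Thu, 2055: Fri, 2056: Sun ✓, 2057: Mon, 2058: Tue, 2059: Wed, 2060: Fri, 2061: Sat, 2062: Sun ✓, 2063: Mon, 2064: Wed, 2065: Thu, 2066: Fri, 2067: Sat, 2068: Mon
Sundays: 2056, 2062.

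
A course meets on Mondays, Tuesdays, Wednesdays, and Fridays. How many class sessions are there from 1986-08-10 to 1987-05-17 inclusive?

160

1986-08-10 is a Sunday.
The range spans 281 days (inclusive of both endpoints).
281 = 7 × 40 + 1, so there are 40 full weeks plus 1 extra day.
Each full week contributes 4 days from the set (Mon, Tue, Wed, Fri): 40 × 4 = 160.
The 1 extra day is Sunday — none qualify.
Total: 160 + 0 = 160.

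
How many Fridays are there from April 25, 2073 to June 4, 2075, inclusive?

110 Fridays

April 25, 2073 is a Tuesday.
From April 25, 2073 to June 4, 2075 is 771 days inclusive.
771 = 7 × 110 + 1, so there are 110 full weeks plus 1 extra day.
Each full week contributes one Friday: 110 so far.
The 1 extra day is Tuesday — none qualify.
Total: 110 + 0 = 110.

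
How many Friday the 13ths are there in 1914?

The 13th falls on a Friday when the month's 13th has weekday Fri.
Jan 13 is Tue; Feb 13 is Fri ✓; Mar 13 is Fri ✓; Apr 13 is Mon; May 13 is Wed; Jun 13 is Sat; Jul 13 is Mon; Aug 13 is Thu; Sep 13 is Sun; Oct 13 is Tue; Nov 13 is Fri ✓; Dec 13 is Sun.
Friday the 13ths: Feb, Mar, Nov.

3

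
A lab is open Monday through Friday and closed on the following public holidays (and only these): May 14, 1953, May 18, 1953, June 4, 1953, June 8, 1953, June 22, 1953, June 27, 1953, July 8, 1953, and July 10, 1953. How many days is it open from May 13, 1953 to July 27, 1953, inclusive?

May 13, 1953 is a Wednesday.
The range spans 76 days (inclusive of both endpoints).
76 = 7 × 10 + 6, so there are 10 full weeks plus 6 extra days.
Each full week contributes 5 weekdays (Mon–Fri): 10 × 5 = 50.
The 6 extra days are Wednesday, Thursday, Friday, Saturday, Sunday, Monday — 4 of them qualify.
Total: 50 + 4 = 54.
Holidays: May 14, 1953 (Thu); May 18, 1953 (Mon); June 4, 1953 (Thu); June 8, 1953 (Mon); June 22, 1953 (Mon); June 27, 1953 (Sat); July 8, 1953 (Wed); July 10, 1953 (Fri).
7 of the 8 holidays fall on weekdays; the rest are weekends and were already excluded.
Business days: 54 − 7 = 47.

47 working days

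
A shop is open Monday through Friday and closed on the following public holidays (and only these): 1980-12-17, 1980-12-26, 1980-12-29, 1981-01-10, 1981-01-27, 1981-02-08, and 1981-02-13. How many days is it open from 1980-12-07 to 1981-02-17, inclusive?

47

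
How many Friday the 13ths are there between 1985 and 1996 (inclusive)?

Friday-the-13ths by year:
1985: Sep, Dec
1986: Jun
1987: Feb, Mar, Nov
1988: May
1989: Jan, Oct
1990: Apr, Jul
1991: Sep, Dec
1992: Mar, Nov
1993: Aug
1994: May
1995: Jan, Oct
1996: Sep, Dec

21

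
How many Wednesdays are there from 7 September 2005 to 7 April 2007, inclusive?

83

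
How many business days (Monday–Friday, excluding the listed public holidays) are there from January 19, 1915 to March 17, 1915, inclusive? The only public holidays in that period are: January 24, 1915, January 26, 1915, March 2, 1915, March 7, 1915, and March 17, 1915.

39

January 19, 1915 is a Tuesday.
That's 58 days from start to end, counting both.
58 = 7 × 8 + 2, so there are 8 full weeks plus 2 extra days.
Each full week contributes 5 weekdays (Mon–Fri): 8 × 5 = 40.
The 2 extra days are Tuesday, Wednesday — 2 of them qualify.
Total: 40 + 2 = 42.
Holidays: January 24, 1915 (Sun); January 26, 1915 (Tue); March 2, 1915 (Tue); March 7, 1915 (Sun); March 17, 1915 (Wed).
3 of the 5 holidays fall on weekdays; the rest are weekends and were already excluded.
Business days: 42 − 3 = 39.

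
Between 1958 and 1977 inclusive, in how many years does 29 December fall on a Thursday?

3

Day of week of December 29 in each year:
1958: Mon, 1959: Tue, 1960: Thu ✓, 1961: Fri, 1962: Sat, 1963: Sun, 1964: Tue, 1965: Wed, 1966: Thu ✓, 1967: Fri, 1968: Sun, 1969: Mon, 1970: Tue, 1971: Wed, 1972: Fri, 1973: Sat, 1974: Sun, 1975: Mon, 1976: Wed, 1977: Thu ✓
Thursdays: 1960, 1966, 1977.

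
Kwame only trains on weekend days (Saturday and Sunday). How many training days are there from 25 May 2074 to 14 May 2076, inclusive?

25 May 2074 is a Friday.
The range spans 721 days (inclusive of both endpoints).
721 = 7 × 103, so the span is exactly 103 full weeks.
Each full week contributes 2 weekend days (Sat, Sun): 103 × 2 = 206.
Total: 206.

206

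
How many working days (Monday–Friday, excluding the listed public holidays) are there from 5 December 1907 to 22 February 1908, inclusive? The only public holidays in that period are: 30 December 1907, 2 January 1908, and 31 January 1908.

5 December 1907 is a Thursday.
From 5 December 1907 to 22 February 1908 is 80 days inclusive.
80 = 7 × 11 + 3, so there are 11 full weeks plus 3 extra days.
Each full week contributes 5 weekdays (Mon–Fri): 11 × 5 = 55.
The 3 extra days are Thu, Fri, Sat — 2 of them qualify.
Total: 55 + 2 = 57.
Holidays: 30 December 1907 (Mon); 2 January 1908 (Thu); 31 January 1908 (Fri).
All 3 holidays fall on weekdays, so subtract 3.
Business days: 57 − 3 = 54.

54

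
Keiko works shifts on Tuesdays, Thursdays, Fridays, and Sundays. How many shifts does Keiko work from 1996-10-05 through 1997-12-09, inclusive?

1996-10-05 is a Saturday.
That's 431 days from start to end, counting both.
431 = 7 × 61 + 4, so there are 61 full weeks plus 4 extra days.
Each full week contributes 4 days from the set (Tue, Thu, Fri, Sun): 61 × 4 = 244.
The 4 extra days are Saturday, Sunday, Monday, Tuesday — 2 of them qualify.
Total: 244 + 2 = 246.

246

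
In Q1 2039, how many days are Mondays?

1 January 2039 is a Saturday.
That's 90 days from start to end, counting both.
90 = 7 × 12 + 6, so there are 12 full weeks plus 6 extra days.
Each full week contributes one Monday: 12 so far.
The 6 extra days are Sat, Sun, Mon, Tue, Wed, Thu — 1 of them qualifies.
Total: 12 + 1 = 13.

13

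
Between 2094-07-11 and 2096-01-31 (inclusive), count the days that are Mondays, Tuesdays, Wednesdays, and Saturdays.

326

2094-07-11 is a Sunday.
From 2094-07-11 to 2096-01-31 is 570 days inclusive.
570 = 7 × 81 + 3, so there are 81 full weeks plus 3 extra days.
Each full week contributes 4 days from the set (Mon, Tue, Wed, Sat): 81 × 4 = 324.
The 3 extra days are Sunday, Monday, Tuesday — 2 of them qualify.
Total: 324 + 2 = 326.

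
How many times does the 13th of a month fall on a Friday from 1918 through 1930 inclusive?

22

Friday-the-13ths by year:
1918: Sep, Dec
1919: Jun
1920: Feb, Aug
1921: May
1922: Jan, Oct
1923: Apr, Jul
1924: Jun
1925: Feb, Mar, Nov
1926: Aug
1927: May
1928: Jan, Apr, Jul
1929: Sep, Dec
1930: Jun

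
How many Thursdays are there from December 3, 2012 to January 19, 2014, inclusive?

59

December 3, 2012 is a Monday.
That's 413 days from start to end, counting both.
413 = 7 × 59, so the span is exactly 59 full weeks.
Each full week contributes one Thursday: 59 so far.
Total: 59.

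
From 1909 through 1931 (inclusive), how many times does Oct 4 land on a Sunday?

3

Day of week of October 4 in each year:
1909: Mon, 1910: Tue, 1911: Wed, 1912: Fri, 1913: Sat, 1914: Sun ✓, 1915: Mon, 1916: Wed, 1917: Thu, 1918: Fri, 1919: Sat, 1920: Mon, 1921: Tue, 1922: Wed, 1923: Thu, 1924: Sat, 1925: Sun ✓, 1926: Mon, 1927: Tue, 1928: Thu, 1929: Fri, 1930: Sat, 1931: Sun ✓
Sundays: 1914, 1925, 1931.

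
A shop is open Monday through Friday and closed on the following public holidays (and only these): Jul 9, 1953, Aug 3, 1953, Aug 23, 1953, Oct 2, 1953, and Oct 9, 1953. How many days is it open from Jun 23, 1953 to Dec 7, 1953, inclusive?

116

Jun 23, 1953 is a Tuesday.
The range spans 168 days (inclusive of both endpoints).
168 = 7 × 24, so the span is exactly 24 full weeks.
Each full week contributes 5 weekdays (Mon–Fri): 24 × 5 = 120.
Holidays: Jul 9, 1953 (Thu); Aug 3, 1953 (Mon); Aug 23, 1953 (Sun); Oct 2, 1953 (Fri); Oct 9, 1953 (Fri).
4 of the 5 holidays fall on weekdays; the rest are weekends and were already excluded.
Business days: 120 − 4 = 116.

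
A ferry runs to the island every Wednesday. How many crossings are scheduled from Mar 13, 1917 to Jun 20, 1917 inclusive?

15 Wednesdays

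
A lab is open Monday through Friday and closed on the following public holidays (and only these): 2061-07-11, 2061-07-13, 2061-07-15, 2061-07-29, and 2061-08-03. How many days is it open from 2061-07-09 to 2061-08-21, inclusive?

25

2061-07-09 is a Saturday.
From 2061-07-09 to 2061-08-21 is 44 days inclusive.
44 = 7 × 6 + 2, so there are 6 full weeks plus 2 extra days.
Each full week contributes 5 weekdays (Mon–Fri): 6 × 5 = 30.
The 2 extra days are Saturday, Sunday — none qualify.
Total: 30 + 0 = 30.
Holidays: 2061-07-11 (Mon); 2061-07-13 (Wed); 2061-07-15 (Fri); 2061-07-29 (Fri); 2061-08-03 (Wed).
All 5 holidays fall on weekdays, so subtract 5.
Business days: 30 − 5 = 25.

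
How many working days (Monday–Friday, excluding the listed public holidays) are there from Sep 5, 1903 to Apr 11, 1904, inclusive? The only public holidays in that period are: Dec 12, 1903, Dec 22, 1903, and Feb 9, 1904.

154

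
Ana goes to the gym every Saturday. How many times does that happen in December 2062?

5

December 1, 2062 is a Friday.
From December 1, 2062 to December 31, 2062 is 31 days inclusive.
31 = 7 × 4 + 3, so there are 4 full weeks plus 3 extra days.
Each full week contributes one Saturday: 4 so far.
The 3 extra days are Fri, Sat, Sun — 1 of them qualifies.
Total: 4 + 1 = 5.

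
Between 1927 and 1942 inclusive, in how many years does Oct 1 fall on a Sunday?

Day of week of October 1 in each year:
1927: Sat, 1928: Mon, 1929: Tue, 1930: Wed, 1931: Thu, 1932: Sat, 1933: Sun ✓, 1934: Mon, 1935: Tue, 1936: Thu, 1937: Fri, 1938: Sat, 1939: Sun ✓, 1940: Tue, 1941: Wed, 1942: Thu
Sundays: 1933, 1939.

2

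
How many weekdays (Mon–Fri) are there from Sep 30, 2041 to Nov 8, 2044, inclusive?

Sep 30, 2041 is a Monday.
That's 1136 days from start to end, counting both.
1136 = 7 × 162 + 2, so there are 162 full weeks plus 2 extra days.
Each full week contributes 5 weekdays (Mon–Fri): 162 × 5 = 810.
The 2 extra days are Mon, Tue — 2 of them qualify.
Total: 810 + 2 = 812.

812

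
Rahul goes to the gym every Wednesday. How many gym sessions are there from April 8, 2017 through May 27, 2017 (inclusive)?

7 Wednesdays

April 8, 2017 is a Saturday.
The range spans 50 days (inclusive of both endpoints).
50 = 7 × 7 + 1, so there are 7 full weeks plus 1 extra day.
Each full week contributes one Wednesday: 7 so far.
The 1 extra day is Sat — none qualify.
Total: 7 + 0 = 7.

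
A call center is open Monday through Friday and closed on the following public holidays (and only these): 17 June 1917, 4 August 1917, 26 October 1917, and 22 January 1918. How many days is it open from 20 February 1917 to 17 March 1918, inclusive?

20 February 1917 is a Tuesday.
From 20 February 1917 to 17 March 1918 is 391 days inclusive.
391 = 7 × 55 + 6, so there are 55 full weeks plus 6 extra days.
Each full week contributes 5 weekdays (Mon–Fri): 55 × 5 = 275.
The 6 extra days are Tue, Wed, Thu, Fri, Sat, Sun — 4 of them qualify.
Total: 275 + 4 = 279.
Holidays: 17 June 1917 (Sun); 4 August 1917 (Sat); 26 October 1917 (Fri); 22 January 1918 (Tue).
2 of the 4 holidays fall on weekdays; the rest are weekends and were already excluded.
Business days: 279 − 2 = 277.

277 working days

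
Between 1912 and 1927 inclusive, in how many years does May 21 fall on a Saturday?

2

Day of week of May 21 in each year:
1912: Tue, 1913: Wed, 1914: Thu, 1915: Fri, 1916: Sun, 1917: Mon, 1918: Tue, 1919: Wed, 1920: Fri, 1921: Sat ✓, 1922: Sun, 1923: Mon, 1924: Wed, 1925: Thu, 1926: Fri, 1927: Sat ✓
Saturdays: 1921, 1927.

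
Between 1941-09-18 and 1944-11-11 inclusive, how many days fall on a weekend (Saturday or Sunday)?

329

1941-09-18 is a Thursday.
From 1941-09-18 to 1944-11-11 is 1151 days inclusive.
1151 = 7 × 164 + 3, so there are 164 full weeks plus 3 extra days.
Each full week contributes 2 weekend days (Sat, Sun): 164 × 2 = 328.
The 3 extra days are Thu, Fri, Sat — 1 of them qualifies.
Total: 328 + 1 = 329.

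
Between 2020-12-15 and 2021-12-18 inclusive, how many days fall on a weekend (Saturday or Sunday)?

2020-12-15 is a Tuesday.
That's 369 days from start to end, counting both.
369 = 7 × 52 + 5, so there are 52 full weeks plus 5 extra days.
Each full week contributes 2 weekend days (Sat, Sun): 52 × 2 = 104.
The 5 extra days are Tuesday, Wednesday, Thursday, Friday, Saturday — 1 of them qualifies.
Total: 104 + 1 = 105.

105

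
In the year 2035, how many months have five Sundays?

4

A month has five Sundays exactly when Sunday falls within its first (length − 28) days.
Jan: 31 days, starts Mon → 5 of Mon, Tue, Wed
Feb: 28 days, starts Thu → 5 of (none)
Mar: 31 days, starts Thu → 5 of Thu, Fri, Sat
Apr: 30 days, starts Sun → 5 of Sun, Mon ✓
May: 31 days, starts Tue → 5 of Tue, Wed, Thu
Jun: 30 days, starts Fri → 5 of Fri, Sat
Jul: 31 days, starts Sun → 5 of Sun, Mon, Tue ✓
Aug: 31 days, starts Wed → 5 of Wed, Thu, Fri
Sep: 30 days, starts Sat → 5 of Sat, Sun ✓
Oct: 31 days, starts Mon → 5 of Mon, Tue, Wed
Nov: 30 days, starts Thu → 5 of Thu, Fri
Dec: 31 days, starts Sat → 5 of Sat, Sun, Mon ✓
Months with five Sundays: Apr, Jul, Sep, Dec.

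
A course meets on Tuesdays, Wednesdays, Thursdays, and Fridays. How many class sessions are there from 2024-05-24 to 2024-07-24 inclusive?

2024-05-24 is a Friday.
From 2024-05-24 to 2024-07-24 is 62 days inclusive.
62 = 7 × 8 + 6, so there are 8 full weeks plus 6 extra days.
Each full week contributes 4 days from the set (Tue, Wed, Thu, Fri): 8 × 4 = 32.
The 6 extra days are Fri, Sat, Sun, Mon, Tue, Wed — 3 of them qualify.
Total: 32 + 3 = 35.

35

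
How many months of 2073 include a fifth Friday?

4

A month has five Fridays exactly when Friday falls within its first (length − 28) days.
Jan: 31 days, starts Sun → 5 of Sun, Mon, Tue
Feb: 28 days, starts Wed → 5 of (none)
Mar: 31 days, starts Wed → 5 of Wed, Thu, Fri ✓
Apr: 30 days, starts Sat → 5 of Sat, Sun
May: 31 days, starts Mon → 5 of Mon, Tue, Wed
Jun: 30 days, starts Thu → 5 of Thu, Fri ✓
Jul: 31 days, starts Sat → 5 of Sat, Sun, Mon
Aug: 31 days, starts Tue → 5 of Tue, Wed, Thu
Sep: 30 days, starts Fri → 5 of Fri, Sat ✓
Oct: 31 days, starts Sun → 5 of Sun, Mon, Tue
Nov: 30 days, starts Wed → 5 of Wed, Thu
Dec: 31 days, starts Fri → 5 of Fri, Sat, Sun ✓
Months with five Fridays: Mar, Jun, Sep, Dec.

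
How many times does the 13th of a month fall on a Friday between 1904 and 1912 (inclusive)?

Friday-the-13ths by year:
1904: May
1905: Jan, Oct
1906: Apr, Jul
1907: Sep, Dec
1908: Mar, Nov
1909: Aug
1910: May
1911: Jan, Oct
1912: Sep, Dec

15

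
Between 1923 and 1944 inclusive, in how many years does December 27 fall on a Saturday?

Day of week of December 27 in each year:
1923: Thu, 1924: Sat ✓, 1925: Sun, 1926: Mon, 1927: Tue, 1928: Thu, 1929: Fri, 1930: Sat ✓, 1931: Sun, 1932: Tue, 1933: Wed, 1934: Thu, 1935: Fri, 1936: Sun, 1937: Mon, 1938: Tue, 1939: Wed, 1940: Fri, 1941: Sat ✓, 1942: Sun, 1943: Mon, 1944: Wed
Saturdays: 1924, 1930, 1941.

3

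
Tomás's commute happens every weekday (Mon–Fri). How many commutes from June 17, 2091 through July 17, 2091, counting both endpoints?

22 weekdays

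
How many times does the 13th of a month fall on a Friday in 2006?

2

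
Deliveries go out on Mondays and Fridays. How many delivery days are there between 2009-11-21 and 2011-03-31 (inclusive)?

2009-11-21 is a Saturday.
The range spans 496 days (inclusive of both endpoints).
496 = 7 × 70 + 6, so there are 70 full weeks plus 6 extra days.
Each full week contributes 2 days from the set (Mon, Fri): 70 × 2 = 140.
The 6 extra days are Sat, Sun, Mon, Tue, Wed, Thu — 1 of them qualifies.
Total: 140 + 1 = 141.

141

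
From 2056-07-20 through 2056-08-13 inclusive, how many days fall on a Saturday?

4 Saturdays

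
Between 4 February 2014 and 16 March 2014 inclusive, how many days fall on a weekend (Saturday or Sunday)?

12

4 February 2014 is a Tuesday.
That's 41 days from start to end, counting both.
41 = 7 × 5 + 6, so there are 5 full weeks plus 6 extra days.
Each full week contributes 2 weekend days (Sat, Sun): 5 × 2 = 10.
The 6 extra days are Tuesday, Wednesday, Thursday, Friday, Saturday, Sunday — 2 of them qualify.
Total: 10 + 2 = 12.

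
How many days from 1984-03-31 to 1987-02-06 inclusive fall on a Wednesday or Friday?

298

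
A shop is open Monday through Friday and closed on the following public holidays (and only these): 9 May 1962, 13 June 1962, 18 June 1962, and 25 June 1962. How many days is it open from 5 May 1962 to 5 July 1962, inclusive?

5 May 1962 is a Saturday.
That's 62 days from start to end, counting both.
62 = 7 × 8 + 6, so there are 8 full weeks plus 6 extra days.
Each full week contributes 5 weekdays (Mon–Fri): 8 × 5 = 40.
The 6 extra days are Saturday, Sunday, Monday, Tuesday, Wednesday, Thursday — 4 of them qualify.
Total: 40 + 4 = 44.
Holidays: 9 May 1962 (Wed); 13 June 1962 (Wed); 18 June 1962 (Mon); 25 June 1962 (Mon).
All 4 holidays fall on weekdays, so subtract 4.
Business days: 44 − 4 = 40.

40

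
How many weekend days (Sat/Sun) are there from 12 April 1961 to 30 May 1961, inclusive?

12 April 1961 is a Wednesday.
That's 49 days from start to end, counting both.
49 = 7 × 7, so the span is exactly 7 full weeks.
Each full week contributes 2 weekend days (Sat, Sun): 7 × 2 = 14.

14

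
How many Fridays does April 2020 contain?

April 1, 2020 is a Wednesday.
From April 1, 2020 to April 30, 2020 is 30 days inclusive.
30 = 7 × 4 + 2, so there are 4 full weeks plus 2 extra days.
Each full week contributes one Friday: 4 so far.
The 2 extra days are Wed, Thu — none qualify.
Total: 4 + 0 = 4.

4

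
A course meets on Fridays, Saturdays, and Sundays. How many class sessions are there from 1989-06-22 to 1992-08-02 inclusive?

489

1989-06-22 is a Thursday.
The range spans 1138 days (inclusive of both endpoints).
1138 = 7 × 162 + 4, so there are 162 full weeks plus 4 extra days.
Each full week contributes 3 days from the set (Fri, Sat, Sun): 162 × 3 = 486.
The 4 extra days are Thu, Fri, Sat, Sun — 3 of them qualify.
Total: 486 + 3 = 489.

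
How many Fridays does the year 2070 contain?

52

1 January 2070 is a Wednesday.
The range spans 365 days (inclusive of both endpoints).
365 = 7 × 52 + 1, so there are 52 full weeks plus 1 extra day.
Each full week contributes one Friday: 52 so far.
The 1 extra day is Wednesday — none qualify.
Total: 52 + 0 = 52.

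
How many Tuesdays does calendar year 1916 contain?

52

Jan 1, 1916 is a Saturday.
From Jan 1, 1916 to Dec 31, 1916 is 366 days inclusive.
366 = 7 × 52 + 2, so there are 52 full weeks plus 2 extra days.
Each full week contributes one Tuesday: 52 so far.
The 2 extra days are Saturday, Sunday — none qualify.
Total: 52 + 0 = 52.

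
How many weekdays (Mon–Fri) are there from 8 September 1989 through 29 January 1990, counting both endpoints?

102

8 September 1989 is a Friday.
That's 144 days from start to end, counting both.
144 = 7 × 20 + 4, so there are 20 full weeks plus 4 extra days.
Each full week contributes 5 weekdays (Mon–Fri): 20 × 5 = 100.
The 4 extra days are Fri, Sat, Sun, Mon — 2 of them qualify.
Total: 100 + 2 = 102.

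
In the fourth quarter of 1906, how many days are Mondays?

14

1906-10-01 is a Monday.
The range spans 92 days (inclusive of both endpoints).
92 = 7 × 13 + 1, so there are 13 full weeks plus 1 extra day.
Each full week contributes one Monday: 13 so far.
The 1 extra day is Mon — 1 of them qualifies.
Total: 13 + 1 = 14.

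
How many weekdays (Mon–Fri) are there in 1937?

261 weekdays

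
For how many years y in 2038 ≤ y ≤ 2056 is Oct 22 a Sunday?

Day of week of October 22 in each year:
2038: Fri, 2039: Sat, 2040: Mon, 2041: Tue, 2042: Wed, 2043: Thu, 2044: Sat, 2045: Sun ✓, 2046: Mon, 2047: Tue, 2048: Thu, 2049: Fri, 2050: Sat, 2051: Sun ✓, 2052: Tue, 2053: Wed, 2054: Thu, 2055: Fri, 2056: Sun ✓
Sundays: 2045, 2051, 2056.

3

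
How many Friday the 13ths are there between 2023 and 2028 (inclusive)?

Friday-the-13ths by year:
2023: Jan, Oct
2024: Sep, Dec
2025: Jun
2026: Feb, Mar, Nov
2027: Aug
2028: Oct

10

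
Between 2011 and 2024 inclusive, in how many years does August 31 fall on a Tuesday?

1

Day of week of August 31 in each year:
2011: Wed, 2012: Fri, 2013: Sat, 2014: Sun, 2015: Mon, 2016: Wed, 2017: Thu, 2018: Fri, 2019: Sat, 2020: Mon, 2021: Tue ✓, 2022: Wed, 2023: Thu, 2024: Sat
Tuesdays: 2021.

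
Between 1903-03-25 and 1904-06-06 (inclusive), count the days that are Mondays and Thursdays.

126

1903-03-25 is a Wednesday.
That's 440 days from start to end, counting both.
440 = 7 × 62 + 6, so there are 62 full weeks plus 6 extra days.
Each full week contributes 2 days from the set (Mon, Thu): 62 × 2 = 124.
The 6 extra days are Wed, Thu, Fri, Sat, Sun, Mon — 2 of them qualify.
Total: 124 + 2 = 126.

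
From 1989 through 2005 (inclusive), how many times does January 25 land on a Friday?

2

Day of week of January 25 in each year:
1989: Wed, 1990: Thu, 1991: Fri ✓, 1992: Sat, 1993: Mon, 1994: Tue, 1995: Wed, 1996: Thu, 1997: Sat, 1998: Sun, 1999: Mon, 2000: Tue, 2001: Thu, 2002: Fri ✓, 2003: Sat, 2004: Sun, 2005: Tue
Fridays: 1991, 2002.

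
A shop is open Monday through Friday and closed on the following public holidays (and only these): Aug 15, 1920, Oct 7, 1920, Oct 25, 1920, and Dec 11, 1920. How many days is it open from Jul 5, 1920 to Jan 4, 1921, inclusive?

130

Jul 5, 1920 is a Monday.
The range spans 184 days (inclusive of both endpoints).
184 = 7 × 26 + 2, so there are 26 full weeks plus 2 extra days.
Each full week contributes 5 weekdays (Mon–Fri): 26 × 5 = 130.
The 2 extra days are Monday, Tuesday — 2 of them qualify.
Total: 130 + 2 = 132.
Holidays: Aug 15, 1920 (Sun); Oct 7, 1920 (Thu); Oct 25, 1920 (Mon); Dec 11, 1920 (Sat).
2 of the 4 holidays fall on weekdays; the rest are weekends and were already excluded.
Business days: 132 − 2 = 130.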